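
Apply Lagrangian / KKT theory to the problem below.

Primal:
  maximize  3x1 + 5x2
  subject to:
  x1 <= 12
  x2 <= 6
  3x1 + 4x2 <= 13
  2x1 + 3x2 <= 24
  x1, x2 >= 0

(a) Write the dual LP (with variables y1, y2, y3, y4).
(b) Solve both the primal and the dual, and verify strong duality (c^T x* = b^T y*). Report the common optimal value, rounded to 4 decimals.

The standard primal-dual pair for 'max c^T x s.t. A x <= b, x >= 0' is:
  Dual:  min b^T y  s.t.  A^T y >= c,  y >= 0.

So the dual LP is:
  minimize  12y1 + 6y2 + 13y3 + 24y4
  subject to:
    y1 + 3y3 + 2y4 >= 3
    y2 + 4y3 + 3y4 >= 5
    y1, y2, y3, y4 >= 0

Solving the primal: x* = (0, 3.25).
  primal value c^T x* = 16.25.
Solving the dual: y* = (0, 0, 1.25, 0).
  dual value b^T y* = 16.25.
Strong duality: c^T x* = b^T y*. Confirmed.

16.25


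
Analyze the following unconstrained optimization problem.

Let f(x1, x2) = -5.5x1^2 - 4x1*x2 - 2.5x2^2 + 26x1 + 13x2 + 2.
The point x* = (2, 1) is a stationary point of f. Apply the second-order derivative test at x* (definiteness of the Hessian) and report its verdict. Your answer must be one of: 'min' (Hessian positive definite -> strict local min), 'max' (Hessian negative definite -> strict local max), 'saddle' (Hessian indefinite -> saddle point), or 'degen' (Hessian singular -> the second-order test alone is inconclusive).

Compute the Hessian H = grad^2 f:
  H = [[-11, -4], [-4, -5]]
Verify stationarity: grad f(x*) = H x* + g = (0, 0).
Eigenvalues of H: -13, -3.
Both eigenvalues < 0, so H is negative definite -> x* is a strict local max.

max


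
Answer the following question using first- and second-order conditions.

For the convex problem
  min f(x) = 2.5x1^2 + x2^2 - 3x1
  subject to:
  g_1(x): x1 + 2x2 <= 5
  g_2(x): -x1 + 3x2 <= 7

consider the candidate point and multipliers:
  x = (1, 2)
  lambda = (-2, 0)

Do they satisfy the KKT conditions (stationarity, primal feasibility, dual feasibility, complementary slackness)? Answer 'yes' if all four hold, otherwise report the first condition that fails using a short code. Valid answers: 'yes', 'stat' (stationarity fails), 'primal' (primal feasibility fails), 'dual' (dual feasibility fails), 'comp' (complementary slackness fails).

Gradient of f: grad f(x) = Q x + c = (2, 4)
Constraint values g_i(x) = a_i^T x - b_i:
  g_1((1, 2)) = 0
  g_2((1, 2)) = -2
Stationarity residual: grad f(x) + sum_i lambda_i a_i = (0, 0)
  -> stationarity OK
Primal feasibility (all g_i <= 0): OK
Dual feasibility (all lambda_i >= 0): FAILS
Complementary slackness (lambda_i * g_i(x) = 0 for all i): OK

Verdict: the first failing condition is dual_feasibility -> dual.

dual


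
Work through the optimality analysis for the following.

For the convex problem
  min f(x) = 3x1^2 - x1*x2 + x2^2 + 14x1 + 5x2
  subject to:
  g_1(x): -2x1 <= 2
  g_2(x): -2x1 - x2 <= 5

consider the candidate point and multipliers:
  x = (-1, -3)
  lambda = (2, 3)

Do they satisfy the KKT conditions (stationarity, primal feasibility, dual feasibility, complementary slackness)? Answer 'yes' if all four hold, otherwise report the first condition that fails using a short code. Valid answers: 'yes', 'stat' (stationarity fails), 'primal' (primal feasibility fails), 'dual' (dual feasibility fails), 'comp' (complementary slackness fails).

Gradient of f: grad f(x) = Q x + c = (11, 0)
Constraint values g_i(x) = a_i^T x - b_i:
  g_1((-1, -3)) = 0
  g_2((-1, -3)) = 0
Stationarity residual: grad f(x) + sum_i lambda_i a_i = (1, -3)
  -> stationarity FAILS
Primal feasibility (all g_i <= 0): OK
Dual feasibility (all lambda_i >= 0): OK
Complementary slackness (lambda_i * g_i(x) = 0 for all i): OK

Verdict: the first failing condition is stationarity -> stat.

stat


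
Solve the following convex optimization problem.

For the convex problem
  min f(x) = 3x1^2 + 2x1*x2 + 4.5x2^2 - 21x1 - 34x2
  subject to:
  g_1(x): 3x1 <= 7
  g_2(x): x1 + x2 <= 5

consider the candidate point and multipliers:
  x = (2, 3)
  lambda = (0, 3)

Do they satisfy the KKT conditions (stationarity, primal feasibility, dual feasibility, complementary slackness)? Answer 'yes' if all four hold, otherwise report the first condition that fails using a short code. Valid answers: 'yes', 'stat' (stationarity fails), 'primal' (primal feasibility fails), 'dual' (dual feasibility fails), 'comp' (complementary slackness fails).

Gradient of f: grad f(x) = Q x + c = (-3, -3)
Constraint values g_i(x) = a_i^T x - b_i:
  g_1((2, 3)) = -1
  g_2((2, 3)) = 0
Stationarity residual: grad f(x) + sum_i lambda_i a_i = (0, 0)
  -> stationarity OK
Primal feasibility (all g_i <= 0): OK
Dual feasibility (all lambda_i >= 0): OK
Complementary slackness (lambda_i * g_i(x) = 0 for all i): OK

Verdict: yes, KKT holds.

yes


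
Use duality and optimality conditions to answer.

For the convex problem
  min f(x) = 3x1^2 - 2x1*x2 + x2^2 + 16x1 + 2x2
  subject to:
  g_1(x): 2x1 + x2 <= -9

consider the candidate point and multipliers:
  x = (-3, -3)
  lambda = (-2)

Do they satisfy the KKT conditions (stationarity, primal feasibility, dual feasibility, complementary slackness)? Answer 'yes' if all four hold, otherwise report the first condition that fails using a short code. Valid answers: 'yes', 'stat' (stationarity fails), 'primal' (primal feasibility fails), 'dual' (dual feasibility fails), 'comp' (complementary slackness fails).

Gradient of f: grad f(x) = Q x + c = (4, 2)
Constraint values g_i(x) = a_i^T x - b_i:
  g_1((-3, -3)) = 0
Stationarity residual: grad f(x) + sum_i lambda_i a_i = (0, 0)
  -> stationarity OK
Primal feasibility (all g_i <= 0): OK
Dual feasibility (all lambda_i >= 0): FAILS
Complementary slackness (lambda_i * g_i(x) = 0 for all i): OK

Verdict: the first failing condition is dual_feasibility -> dual.

dual


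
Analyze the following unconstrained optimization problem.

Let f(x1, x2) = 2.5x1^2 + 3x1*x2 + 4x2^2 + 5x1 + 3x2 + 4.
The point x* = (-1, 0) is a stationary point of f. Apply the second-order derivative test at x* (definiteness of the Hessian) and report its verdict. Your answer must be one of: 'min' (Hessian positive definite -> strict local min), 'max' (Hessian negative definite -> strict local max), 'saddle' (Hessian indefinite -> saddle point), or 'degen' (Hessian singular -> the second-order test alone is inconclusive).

Compute the Hessian H = grad^2 f:
  H = [[5, 3], [3, 8]]
Verify stationarity: grad f(x*) = H x* + g = (0, 0).
Eigenvalues of H: 3.1459, 9.8541.
Both eigenvalues > 0, so H is positive definite -> x* is a strict local min.

min


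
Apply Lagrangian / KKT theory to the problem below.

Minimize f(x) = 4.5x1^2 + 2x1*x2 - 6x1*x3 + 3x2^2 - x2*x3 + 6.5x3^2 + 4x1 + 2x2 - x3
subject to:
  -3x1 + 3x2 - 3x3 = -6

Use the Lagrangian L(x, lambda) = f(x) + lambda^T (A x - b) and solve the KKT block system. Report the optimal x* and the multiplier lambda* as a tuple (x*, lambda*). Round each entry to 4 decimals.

Form the Lagrangian:
  L(x, lambda) = (1/2) x^T Q x + c^T x + lambda^T (A x - b)
Stationarity (grad_x L = 0): Q x + c + A^T lambda = 0.
Primal feasibility: A x = b.

This gives the KKT block system:
  [ Q   A^T ] [ x     ]   [-c ]
  [ A    0  ] [ lambda ] = [ b ]

Solving the linear system:
  x*      = (0.5, -1, 0.5)
  lambda* = (1.1667)
  f(x*)   = 3.25

x* = (0.5, -1, 0.5), lambda* = (1.1667)


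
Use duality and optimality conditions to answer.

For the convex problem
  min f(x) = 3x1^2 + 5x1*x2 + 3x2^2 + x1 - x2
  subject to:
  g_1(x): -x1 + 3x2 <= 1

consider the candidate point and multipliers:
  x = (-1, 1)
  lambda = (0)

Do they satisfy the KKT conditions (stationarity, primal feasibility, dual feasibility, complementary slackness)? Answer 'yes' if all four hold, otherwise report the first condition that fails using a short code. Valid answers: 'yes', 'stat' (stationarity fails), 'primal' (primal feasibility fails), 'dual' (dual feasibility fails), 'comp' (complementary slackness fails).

Gradient of f: grad f(x) = Q x + c = (0, 0)
Constraint values g_i(x) = a_i^T x - b_i:
  g_1((-1, 1)) = 3
Stationarity residual: grad f(x) + sum_i lambda_i a_i = (0, 0)
  -> stationarity OK
Primal feasibility (all g_i <= 0): FAILS
Dual feasibility (all lambda_i >= 0): OK
Complementary slackness (lambda_i * g_i(x) = 0 for all i): OK

Verdict: the first failing condition is primal_feasibility -> primal.

primal


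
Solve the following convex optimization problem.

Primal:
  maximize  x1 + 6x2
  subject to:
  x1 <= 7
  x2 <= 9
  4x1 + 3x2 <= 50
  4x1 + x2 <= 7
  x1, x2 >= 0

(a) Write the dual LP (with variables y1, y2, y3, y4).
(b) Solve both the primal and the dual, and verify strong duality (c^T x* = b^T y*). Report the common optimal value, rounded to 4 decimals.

The standard primal-dual pair for 'max c^T x s.t. A x <= b, x >= 0' is:
  Dual:  min b^T y  s.t.  A^T y >= c,  y >= 0.

So the dual LP is:
  minimize  7y1 + 9y2 + 50y3 + 7y4
  subject to:
    y1 + 4y3 + 4y4 >= 1
    y2 + 3y3 + y4 >= 6
    y1, y2, y3, y4 >= 0

Solving the primal: x* = (0, 7).
  primal value c^T x* = 42.
Solving the dual: y* = (0, 0, 0, 6).
  dual value b^T y* = 42.
Strong duality: c^T x* = b^T y*. Confirmed.

42


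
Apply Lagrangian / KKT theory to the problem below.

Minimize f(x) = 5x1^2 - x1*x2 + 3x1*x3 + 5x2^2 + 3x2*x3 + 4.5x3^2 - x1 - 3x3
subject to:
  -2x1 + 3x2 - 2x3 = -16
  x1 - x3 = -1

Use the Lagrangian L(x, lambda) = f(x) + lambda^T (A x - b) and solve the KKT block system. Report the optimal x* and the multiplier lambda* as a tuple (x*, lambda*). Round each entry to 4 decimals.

Form the Lagrangian:
  L(x, lambda) = (1/2) x^T Q x + c^T x + lambda^T (A x - b)
Stationarity (grad_x L = 0): Q x + c + A^T lambda = 0.
Primal feasibility: A x = b.

This gives the KKT block system:
  [ Q   A^T ] [ x     ]   [-c ]
  [ A    0  ] [ lambda ] = [ b ]

Solving the linear system:
  x*      = (1.2379, -3.0162, 2.2379)
  lambda* = (8.2286, -4.6513)
  f(x*)   = 59.5277

x* = (1.2379, -3.0162, 2.2379), lambda* = (8.2286, -4.6513)


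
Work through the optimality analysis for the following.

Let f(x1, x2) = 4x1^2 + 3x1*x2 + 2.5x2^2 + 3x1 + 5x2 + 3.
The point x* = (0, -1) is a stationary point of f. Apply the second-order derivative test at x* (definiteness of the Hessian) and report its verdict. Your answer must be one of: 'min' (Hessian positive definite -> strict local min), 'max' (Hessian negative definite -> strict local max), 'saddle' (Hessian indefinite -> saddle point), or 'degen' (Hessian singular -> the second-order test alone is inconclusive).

Compute the Hessian H = grad^2 f:
  H = [[8, 3], [3, 5]]
Verify stationarity: grad f(x*) = H x* + g = (0, 0).
Eigenvalues of H: 3.1459, 9.8541.
Both eigenvalues > 0, so H is positive definite -> x* is a strict local min.

min


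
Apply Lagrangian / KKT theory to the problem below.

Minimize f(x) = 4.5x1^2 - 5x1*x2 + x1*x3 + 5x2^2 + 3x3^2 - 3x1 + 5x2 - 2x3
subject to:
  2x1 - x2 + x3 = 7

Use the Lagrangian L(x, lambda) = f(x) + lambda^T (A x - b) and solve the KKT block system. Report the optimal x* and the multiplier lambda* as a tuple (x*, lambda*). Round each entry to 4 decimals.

Form the Lagrangian:
  L(x, lambda) = (1/2) x^T Q x + c^T x + lambda^T (A x - b)
Stationarity (grad_x L = 0): Q x + c + A^T lambda = 0.
Primal feasibility: A x = b.

This gives the KKT block system:
  [ Q   A^T ] [ x     ]   [-c ]
  [ A    0  ] [ lambda ] = [ b ]

Solving the linear system:
  x*      = (2.3846, -0.4279, 1.8029)
  lambda* = (-11.2019)
  f(x*)   = 32.7572

x* = (2.3846, -0.4279, 1.8029), lambda* = (-11.2019)


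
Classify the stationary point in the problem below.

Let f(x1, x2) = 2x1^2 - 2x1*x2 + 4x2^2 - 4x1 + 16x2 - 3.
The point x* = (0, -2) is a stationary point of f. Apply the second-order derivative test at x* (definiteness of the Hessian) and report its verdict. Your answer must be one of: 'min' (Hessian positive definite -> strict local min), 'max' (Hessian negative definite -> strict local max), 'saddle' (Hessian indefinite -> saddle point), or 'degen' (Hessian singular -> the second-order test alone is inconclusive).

Compute the Hessian H = grad^2 f:
  H = [[4, -2], [-2, 8]]
Verify stationarity: grad f(x*) = H x* + g = (0, 0).
Eigenvalues of H: 3.1716, 8.8284.
Both eigenvalues > 0, so H is positive definite -> x* is a strict local min.

min


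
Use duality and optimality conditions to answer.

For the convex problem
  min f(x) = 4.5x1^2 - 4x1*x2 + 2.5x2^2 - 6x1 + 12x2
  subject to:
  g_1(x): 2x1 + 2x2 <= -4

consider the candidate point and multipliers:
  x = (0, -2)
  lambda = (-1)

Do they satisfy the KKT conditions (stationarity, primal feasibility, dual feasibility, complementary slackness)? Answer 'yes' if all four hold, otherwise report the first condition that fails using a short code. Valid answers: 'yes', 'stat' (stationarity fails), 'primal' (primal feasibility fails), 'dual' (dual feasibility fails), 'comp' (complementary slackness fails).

Gradient of f: grad f(x) = Q x + c = (2, 2)
Constraint values g_i(x) = a_i^T x - b_i:
  g_1((0, -2)) = 0
Stationarity residual: grad f(x) + sum_i lambda_i a_i = (0, 0)
  -> stationarity OK
Primal feasibility (all g_i <= 0): OK
Dual feasibility (all lambda_i >= 0): FAILS
Complementary slackness (lambda_i * g_i(x) = 0 for all i): OK

Verdict: the first failing condition is dual_feasibility -> dual.

dual


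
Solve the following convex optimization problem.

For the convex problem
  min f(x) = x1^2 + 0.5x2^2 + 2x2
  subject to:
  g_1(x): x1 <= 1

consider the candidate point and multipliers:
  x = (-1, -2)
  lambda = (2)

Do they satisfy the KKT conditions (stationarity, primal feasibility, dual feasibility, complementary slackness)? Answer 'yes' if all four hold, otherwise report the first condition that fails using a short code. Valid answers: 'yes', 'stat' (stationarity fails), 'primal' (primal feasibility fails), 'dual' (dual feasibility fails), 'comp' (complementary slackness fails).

Gradient of f: grad f(x) = Q x + c = (-2, 0)
Constraint values g_i(x) = a_i^T x - b_i:
  g_1((-1, -2)) = -2
Stationarity residual: grad f(x) + sum_i lambda_i a_i = (0, 0)
  -> stationarity OK
Primal feasibility (all g_i <= 0): OK
Dual feasibility (all lambda_i >= 0): OK
Complementary slackness (lambda_i * g_i(x) = 0 for all i): FAILS

Verdict: the first failing condition is complementary_slackness -> comp.

comp


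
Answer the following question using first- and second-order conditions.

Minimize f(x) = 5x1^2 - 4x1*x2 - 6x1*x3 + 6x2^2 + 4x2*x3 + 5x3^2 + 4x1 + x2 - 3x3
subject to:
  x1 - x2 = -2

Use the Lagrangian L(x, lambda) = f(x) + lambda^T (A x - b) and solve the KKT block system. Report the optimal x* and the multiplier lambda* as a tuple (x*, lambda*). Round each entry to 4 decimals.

Form the Lagrangian:
  L(x, lambda) = (1/2) x^T Q x + c^T x + lambda^T (A x - b)
Stationarity (grad_x L = 0): Q x + c + A^T lambda = 0.
Primal feasibility: A x = b.

This gives the KKT block system:
  [ Q   A^T ] [ x     ]   [-c ]
  [ A    0  ] [ lambda ] = [ b ]

Solving the linear system:
  x*      = (-1.6176, 0.3824, -0.8235)
  lambda* = (8.7647)
  f(x*)   = 6.9559

x* = (-1.6176, 0.3824, -0.8235), lambda* = (8.7647)


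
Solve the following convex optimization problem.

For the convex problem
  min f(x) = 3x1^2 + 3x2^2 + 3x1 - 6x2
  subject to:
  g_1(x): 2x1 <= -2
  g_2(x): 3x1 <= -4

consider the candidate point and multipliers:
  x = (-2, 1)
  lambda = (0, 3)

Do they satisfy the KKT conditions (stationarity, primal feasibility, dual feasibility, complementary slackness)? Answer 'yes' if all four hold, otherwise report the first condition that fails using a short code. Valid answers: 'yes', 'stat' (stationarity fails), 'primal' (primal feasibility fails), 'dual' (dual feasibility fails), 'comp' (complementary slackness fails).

Gradient of f: grad f(x) = Q x + c = (-9, 0)
Constraint values g_i(x) = a_i^T x - b_i:
  g_1((-2, 1)) = -2
  g_2((-2, 1)) = -2
Stationarity residual: grad f(x) + sum_i lambda_i a_i = (0, 0)
  -> stationarity OK
Primal feasibility (all g_i <= 0): OK
Dual feasibility (all lambda_i >= 0): OK
Complementary slackness (lambda_i * g_i(x) = 0 for all i): FAILS

Verdict: the first failing condition is complementary_slackness -> comp.

comp


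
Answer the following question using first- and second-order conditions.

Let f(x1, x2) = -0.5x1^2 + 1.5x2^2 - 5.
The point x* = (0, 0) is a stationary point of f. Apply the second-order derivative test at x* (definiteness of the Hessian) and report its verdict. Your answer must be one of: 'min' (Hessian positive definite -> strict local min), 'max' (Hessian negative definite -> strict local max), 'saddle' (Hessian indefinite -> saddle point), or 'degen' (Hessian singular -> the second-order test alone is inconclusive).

Compute the Hessian H = grad^2 f:
  H = [[-1, 0], [0, 3]]
Verify stationarity: grad f(x*) = H x* + g = (0, 0).
Eigenvalues of H: -1, 3.
Eigenvalues have mixed signs, so H is indefinite -> x* is a saddle point.

saddle


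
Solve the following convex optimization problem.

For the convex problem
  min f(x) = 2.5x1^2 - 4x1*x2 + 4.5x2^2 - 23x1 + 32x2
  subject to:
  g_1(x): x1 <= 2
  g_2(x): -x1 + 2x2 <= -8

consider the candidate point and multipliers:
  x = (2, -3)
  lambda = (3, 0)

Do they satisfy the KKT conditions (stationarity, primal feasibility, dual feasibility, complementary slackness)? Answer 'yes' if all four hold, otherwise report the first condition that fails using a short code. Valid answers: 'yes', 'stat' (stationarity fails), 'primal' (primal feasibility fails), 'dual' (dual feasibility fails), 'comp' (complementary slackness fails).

Gradient of f: grad f(x) = Q x + c = (-1, -3)
Constraint values g_i(x) = a_i^T x - b_i:
  g_1((2, -3)) = 0
  g_2((2, -3)) = 0
Stationarity residual: grad f(x) + sum_i lambda_i a_i = (2, -3)
  -> stationarity FAILS
Primal feasibility (all g_i <= 0): OK
Dual feasibility (all lambda_i >= 0): OK
Complementary slackness (lambda_i * g_i(x) = 0 for all i): OK

Verdict: the first failing condition is stationarity -> stat.

stat


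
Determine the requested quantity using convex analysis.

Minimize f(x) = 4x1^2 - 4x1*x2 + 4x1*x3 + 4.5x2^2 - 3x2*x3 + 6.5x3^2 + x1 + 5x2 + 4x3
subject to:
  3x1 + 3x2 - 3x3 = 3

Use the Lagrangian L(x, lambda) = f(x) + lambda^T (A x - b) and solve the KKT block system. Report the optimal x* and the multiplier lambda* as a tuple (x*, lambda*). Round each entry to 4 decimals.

Form the Lagrangian:
  L(x, lambda) = (1/2) x^T Q x + c^T x + lambda^T (A x - b)
Stationarity (grad_x L = 0): Q x + c + A^T lambda = 0.
Primal feasibility: A x = b.

This gives the KKT block system:
  [ Q   A^T ] [ x     ]   [-c ]
  [ A    0  ] [ lambda ] = [ b ]

Solving the linear system:
  x*      = (0.5, -0.25, -0.75)
  lambda* = (-1)
  f(x*)   = -0.375

x* = (0.5, -0.25, -0.75), lambda* = (-1)


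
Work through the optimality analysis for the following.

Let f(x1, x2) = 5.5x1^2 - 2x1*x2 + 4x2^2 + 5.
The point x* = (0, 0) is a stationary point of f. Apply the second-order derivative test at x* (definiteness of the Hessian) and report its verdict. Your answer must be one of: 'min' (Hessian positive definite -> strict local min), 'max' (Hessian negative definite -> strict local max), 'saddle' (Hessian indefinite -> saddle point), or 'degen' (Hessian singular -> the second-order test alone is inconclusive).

Compute the Hessian H = grad^2 f:
  H = [[11, -2], [-2, 8]]
Verify stationarity: grad f(x*) = H x* + g = (0, 0).
Eigenvalues of H: 7, 12.
Both eigenvalues > 0, so H is positive definite -> x* is a strict local min.

min


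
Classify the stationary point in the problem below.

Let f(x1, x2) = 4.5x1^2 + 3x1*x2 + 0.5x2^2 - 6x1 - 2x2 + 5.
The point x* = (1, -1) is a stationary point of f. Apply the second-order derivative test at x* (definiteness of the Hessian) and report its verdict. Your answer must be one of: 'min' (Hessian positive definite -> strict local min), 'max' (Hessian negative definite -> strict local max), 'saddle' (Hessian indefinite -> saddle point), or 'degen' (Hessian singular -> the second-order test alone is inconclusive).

Compute the Hessian H = grad^2 f:
  H = [[9, 3], [3, 1]]
Verify stationarity: grad f(x*) = H x* + g = (0, 0).
Eigenvalues of H: 0, 10.
H has a zero eigenvalue (singular; positive semidefinite but not definite), so H is neither positive definite, negative definite, nor indefinite. The second-order test alone is inconclusive -> degen.
(Indeed, f is constant along the null direction of H through x*, so x* is not a strict local extremum.)

degen


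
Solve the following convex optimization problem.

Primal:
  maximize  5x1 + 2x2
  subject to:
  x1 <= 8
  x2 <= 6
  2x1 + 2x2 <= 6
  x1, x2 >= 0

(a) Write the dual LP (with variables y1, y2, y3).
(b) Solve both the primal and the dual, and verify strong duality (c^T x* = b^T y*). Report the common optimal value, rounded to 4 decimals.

The standard primal-dual pair for 'max c^T x s.t. A x <= b, x >= 0' is:
  Dual:  min b^T y  s.t.  A^T y >= c,  y >= 0.

So the dual LP is:
  minimize  8y1 + 6y2 + 6y3
  subject to:
    y1 + 2y3 >= 5
    y2 + 2y3 >= 2
    y1, y2, y3 >= 0

Solving the primal: x* = (3, 0).
  primal value c^T x* = 15.
Solving the dual: y* = (0, 0, 2.5).
  dual value b^T y* = 15.
Strong duality: c^T x* = b^T y*. Confirmed.

15


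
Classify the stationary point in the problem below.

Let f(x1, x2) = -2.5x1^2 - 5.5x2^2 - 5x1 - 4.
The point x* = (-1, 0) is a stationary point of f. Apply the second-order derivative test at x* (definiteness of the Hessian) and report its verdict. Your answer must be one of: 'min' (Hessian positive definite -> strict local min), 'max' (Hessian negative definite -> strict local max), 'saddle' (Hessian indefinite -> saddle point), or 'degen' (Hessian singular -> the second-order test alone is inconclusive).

Compute the Hessian H = grad^2 f:
  H = [[-5, 0], [0, -11]]
Verify stationarity: grad f(x*) = H x* + g = (0, 0).
Eigenvalues of H: -11, -5.
Both eigenvalues < 0, so H is negative definite -> x* is a strict local max.

max


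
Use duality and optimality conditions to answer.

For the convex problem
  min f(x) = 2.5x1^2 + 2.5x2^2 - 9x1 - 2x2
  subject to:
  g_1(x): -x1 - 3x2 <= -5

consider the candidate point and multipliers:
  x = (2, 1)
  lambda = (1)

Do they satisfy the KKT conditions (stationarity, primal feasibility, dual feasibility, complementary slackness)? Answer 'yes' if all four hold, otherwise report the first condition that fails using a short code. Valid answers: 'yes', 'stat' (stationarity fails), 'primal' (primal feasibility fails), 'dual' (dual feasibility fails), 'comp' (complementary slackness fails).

Gradient of f: grad f(x) = Q x + c = (1, 3)
Constraint values g_i(x) = a_i^T x - b_i:
  g_1((2, 1)) = 0
Stationarity residual: grad f(x) + sum_i lambda_i a_i = (0, 0)
  -> stationarity OK
Primal feasibility (all g_i <= 0): OK
Dual feasibility (all lambda_i >= 0): OK
Complementary slackness (lambda_i * g_i(x) = 0 for all i): OK

Verdict: yes, KKT holds.

yes


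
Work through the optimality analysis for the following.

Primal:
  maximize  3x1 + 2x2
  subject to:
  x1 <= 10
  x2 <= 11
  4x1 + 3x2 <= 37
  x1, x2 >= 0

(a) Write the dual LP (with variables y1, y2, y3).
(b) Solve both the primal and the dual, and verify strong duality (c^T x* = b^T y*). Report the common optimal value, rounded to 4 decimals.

The standard primal-dual pair for 'max c^T x s.t. A x <= b, x >= 0' is:
  Dual:  min b^T y  s.t.  A^T y >= c,  y >= 0.

So the dual LP is:
  minimize  10y1 + 11y2 + 37y3
  subject to:
    y1 + 4y3 >= 3
    y2 + 3y3 >= 2
    y1, y2, y3 >= 0

Solving the primal: x* = (9.25, 0).
  primal value c^T x* = 27.75.
Solving the dual: y* = (0, 0, 0.75).
  dual value b^T y* = 27.75.
Strong duality: c^T x* = b^T y*. Confirmed.

27.75


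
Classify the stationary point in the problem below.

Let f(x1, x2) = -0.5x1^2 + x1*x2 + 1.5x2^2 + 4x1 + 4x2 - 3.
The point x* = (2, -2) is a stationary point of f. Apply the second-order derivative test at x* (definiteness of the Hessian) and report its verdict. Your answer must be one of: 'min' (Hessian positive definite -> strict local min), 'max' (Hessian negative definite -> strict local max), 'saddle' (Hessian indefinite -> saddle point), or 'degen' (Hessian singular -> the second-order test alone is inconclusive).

Compute the Hessian H = grad^2 f:
  H = [[-1, 1], [1, 3]]
Verify stationarity: grad f(x*) = H x* + g = (0, 0).
Eigenvalues of H: -1.2361, 3.2361.
Eigenvalues have mixed signs, so H is indefinite -> x* is a saddle point.

saddle


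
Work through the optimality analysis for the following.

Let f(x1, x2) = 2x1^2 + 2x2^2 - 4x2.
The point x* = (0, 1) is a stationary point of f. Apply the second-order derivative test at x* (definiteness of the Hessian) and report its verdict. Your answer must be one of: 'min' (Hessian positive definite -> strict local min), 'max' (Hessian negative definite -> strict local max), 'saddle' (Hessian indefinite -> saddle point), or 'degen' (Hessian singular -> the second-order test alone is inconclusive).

Compute the Hessian H = grad^2 f:
  H = [[4, 0], [0, 4]]
Verify stationarity: grad f(x*) = H x* + g = (0, 0).
Eigenvalues of H: 4, 4.
Both eigenvalues > 0, so H is positive definite -> x* is a strict local min.

min


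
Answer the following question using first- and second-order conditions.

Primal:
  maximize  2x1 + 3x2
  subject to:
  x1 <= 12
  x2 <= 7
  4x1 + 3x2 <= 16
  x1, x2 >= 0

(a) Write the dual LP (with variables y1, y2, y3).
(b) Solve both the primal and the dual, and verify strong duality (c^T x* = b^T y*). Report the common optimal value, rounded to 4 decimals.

The standard primal-dual pair for 'max c^T x s.t. A x <= b, x >= 0' is:
  Dual:  min b^T y  s.t.  A^T y >= c,  y >= 0.

So the dual LP is:
  minimize  12y1 + 7y2 + 16y3
  subject to:
    y1 + 4y3 >= 2
    y2 + 3y3 >= 3
    y1, y2, y3 >= 0

Solving the primal: x* = (0, 5.3333).
  primal value c^T x* = 16.
Solving the dual: y* = (0, 0, 1).
  dual value b^T y* = 16.
Strong duality: c^T x* = b^T y*. Confirmed.

16


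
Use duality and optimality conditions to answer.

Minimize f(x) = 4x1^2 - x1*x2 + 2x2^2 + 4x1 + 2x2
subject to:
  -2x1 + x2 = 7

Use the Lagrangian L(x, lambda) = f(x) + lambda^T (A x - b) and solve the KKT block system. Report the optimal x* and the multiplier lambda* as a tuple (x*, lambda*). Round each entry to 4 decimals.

Form the Lagrangian:
  L(x, lambda) = (1/2) x^T Q x + c^T x + lambda^T (A x - b)
Stationarity (grad_x L = 0): Q x + c + A^T lambda = 0.
Primal feasibility: A x = b.

This gives the KKT block system:
  [ Q   A^T ] [ x     ]   [-c ]
  [ A    0  ] [ lambda ] = [ b ]

Solving the linear system:
  x*      = (-2.85, 1.3)
  lambda* = (-10.05)
  f(x*)   = 30.775

x* = (-2.85, 1.3), lambda* = (-10.05)


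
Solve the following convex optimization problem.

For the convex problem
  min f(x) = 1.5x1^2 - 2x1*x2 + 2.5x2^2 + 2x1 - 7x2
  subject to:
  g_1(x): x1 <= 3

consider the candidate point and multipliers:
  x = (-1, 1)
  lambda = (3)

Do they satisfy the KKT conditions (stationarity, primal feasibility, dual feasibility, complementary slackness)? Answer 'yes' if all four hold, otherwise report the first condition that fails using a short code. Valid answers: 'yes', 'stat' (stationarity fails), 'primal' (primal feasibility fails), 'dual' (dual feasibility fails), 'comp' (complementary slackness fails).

Gradient of f: grad f(x) = Q x + c = (-3, 0)
Constraint values g_i(x) = a_i^T x - b_i:
  g_1((-1, 1)) = -4
Stationarity residual: grad f(x) + sum_i lambda_i a_i = (0, 0)
  -> stationarity OK
Primal feasibility (all g_i <= 0): OK
Dual feasibility (all lambda_i >= 0): OK
Complementary slackness (lambda_i * g_i(x) = 0 for all i): FAILS

Verdict: the first failing condition is complementary_slackness -> comp.

comp


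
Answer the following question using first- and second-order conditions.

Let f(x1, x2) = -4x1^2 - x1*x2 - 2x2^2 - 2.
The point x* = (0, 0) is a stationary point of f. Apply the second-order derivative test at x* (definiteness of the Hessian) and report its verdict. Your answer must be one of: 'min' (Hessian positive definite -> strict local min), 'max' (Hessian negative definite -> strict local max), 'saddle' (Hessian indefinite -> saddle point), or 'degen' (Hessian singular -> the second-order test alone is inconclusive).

Compute the Hessian H = grad^2 f:
  H = [[-8, -1], [-1, -4]]
Verify stationarity: grad f(x*) = H x* + g = (0, 0).
Eigenvalues of H: -8.2361, -3.7639.
Both eigenvalues < 0, so H is negative definite -> x* is a strict local max.

max


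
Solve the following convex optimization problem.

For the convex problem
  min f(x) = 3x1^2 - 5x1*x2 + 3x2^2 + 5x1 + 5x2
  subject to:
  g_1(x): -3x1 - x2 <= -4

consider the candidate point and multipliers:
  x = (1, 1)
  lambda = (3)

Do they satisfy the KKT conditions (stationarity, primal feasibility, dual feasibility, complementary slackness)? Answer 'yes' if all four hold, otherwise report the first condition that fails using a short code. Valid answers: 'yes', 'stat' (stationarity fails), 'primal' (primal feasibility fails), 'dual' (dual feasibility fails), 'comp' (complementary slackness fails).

Gradient of f: grad f(x) = Q x + c = (6, 6)
Constraint values g_i(x) = a_i^T x - b_i:
  g_1((1, 1)) = 0
Stationarity residual: grad f(x) + sum_i lambda_i a_i = (-3, 3)
  -> stationarity FAILS
Primal feasibility (all g_i <= 0): OK
Dual feasibility (all lambda_i >= 0): OK
Complementary slackness (lambda_i * g_i(x) = 0 for all i): OK

Verdict: the first failing condition is stationarity -> stat.

stat


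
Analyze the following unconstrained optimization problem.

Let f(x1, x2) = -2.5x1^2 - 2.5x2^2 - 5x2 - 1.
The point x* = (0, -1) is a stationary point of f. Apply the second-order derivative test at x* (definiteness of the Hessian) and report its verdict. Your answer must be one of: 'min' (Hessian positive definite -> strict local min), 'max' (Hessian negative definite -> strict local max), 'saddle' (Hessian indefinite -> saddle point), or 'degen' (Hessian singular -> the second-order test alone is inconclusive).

Compute the Hessian H = grad^2 f:
  H = [[-5, 0], [0, -5]]
Verify stationarity: grad f(x*) = H x* + g = (0, 0).
Eigenvalues of H: -5, -5.
Both eigenvalues < 0, so H is negative definite -> x* is a strict local max.

max


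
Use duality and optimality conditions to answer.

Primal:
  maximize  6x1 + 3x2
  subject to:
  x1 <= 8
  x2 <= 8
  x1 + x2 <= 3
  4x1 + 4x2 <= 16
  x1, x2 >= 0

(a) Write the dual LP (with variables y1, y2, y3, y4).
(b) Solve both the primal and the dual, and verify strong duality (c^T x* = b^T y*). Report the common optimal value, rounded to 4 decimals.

The standard primal-dual pair for 'max c^T x s.t. A x <= b, x >= 0' is:
  Dual:  min b^T y  s.t.  A^T y >= c,  y >= 0.

So the dual LP is:
  minimize  8y1 + 8y2 + 3y3 + 16y4
  subject to:
    y1 + y3 + 4y4 >= 6
    y2 + y3 + 4y4 >= 3
    y1, y2, y3, y4 >= 0

Solving the primal: x* = (3, 0).
  primal value c^T x* = 18.
Solving the dual: y* = (0, 0, 6, 0).
  dual value b^T y* = 18.
Strong duality: c^T x* = b^T y*. Confirmed.

18


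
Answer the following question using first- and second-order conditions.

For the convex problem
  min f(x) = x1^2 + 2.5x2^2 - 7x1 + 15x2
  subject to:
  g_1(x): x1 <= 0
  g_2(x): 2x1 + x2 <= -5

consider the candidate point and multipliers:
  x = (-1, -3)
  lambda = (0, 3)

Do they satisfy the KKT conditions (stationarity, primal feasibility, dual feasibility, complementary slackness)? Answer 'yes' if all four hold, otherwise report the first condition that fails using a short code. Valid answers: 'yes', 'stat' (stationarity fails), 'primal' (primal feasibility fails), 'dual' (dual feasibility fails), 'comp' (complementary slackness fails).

Gradient of f: grad f(x) = Q x + c = (-9, 0)
Constraint values g_i(x) = a_i^T x - b_i:
  g_1((-1, -3)) = -1
  g_2((-1, -3)) = 0
Stationarity residual: grad f(x) + sum_i lambda_i a_i = (-3, 3)
  -> stationarity FAILS
Primal feasibility (all g_i <= 0): OK
Dual feasibility (all lambda_i >= 0): OK
Complementary slackness (lambda_i * g_i(x) = 0 for all i): OK

Verdict: the first failing condition is stationarity -> stat.

stat


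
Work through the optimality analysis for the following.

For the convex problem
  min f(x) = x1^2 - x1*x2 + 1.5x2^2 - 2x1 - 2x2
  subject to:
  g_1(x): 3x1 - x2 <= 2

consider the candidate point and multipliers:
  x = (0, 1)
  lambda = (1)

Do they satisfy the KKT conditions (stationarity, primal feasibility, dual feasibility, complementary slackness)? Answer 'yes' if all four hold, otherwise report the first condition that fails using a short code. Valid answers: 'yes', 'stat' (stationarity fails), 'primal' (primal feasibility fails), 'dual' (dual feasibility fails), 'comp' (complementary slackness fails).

Gradient of f: grad f(x) = Q x + c = (-3, 1)
Constraint values g_i(x) = a_i^T x - b_i:
  g_1((0, 1)) = -3
Stationarity residual: grad f(x) + sum_i lambda_i a_i = (0, 0)
  -> stationarity OK
Primal feasibility (all g_i <= 0): OK
Dual feasibility (all lambda_i >= 0): OK
Complementary slackness (lambda_i * g_i(x) = 0 for all i): FAILS

Verdict: the first failing condition is complementary_slackness -> comp.

comp


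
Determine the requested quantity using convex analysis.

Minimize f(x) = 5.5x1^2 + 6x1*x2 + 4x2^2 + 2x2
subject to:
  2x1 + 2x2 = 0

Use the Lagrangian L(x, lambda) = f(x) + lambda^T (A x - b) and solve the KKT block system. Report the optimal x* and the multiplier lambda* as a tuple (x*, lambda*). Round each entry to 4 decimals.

Form the Lagrangian:
  L(x, lambda) = (1/2) x^T Q x + c^T x + lambda^T (A x - b)
Stationarity (grad_x L = 0): Q x + c + A^T lambda = 0.
Primal feasibility: A x = b.

This gives the KKT block system:
  [ Q   A^T ] [ x     ]   [-c ]
  [ A    0  ] [ lambda ] = [ b ]

Solving the linear system:
  x*      = (0.2857, -0.2857)
  lambda* = (-0.7143)
  f(x*)   = -0.2857

x* = (0.2857, -0.2857), lambda* = (-0.7143)


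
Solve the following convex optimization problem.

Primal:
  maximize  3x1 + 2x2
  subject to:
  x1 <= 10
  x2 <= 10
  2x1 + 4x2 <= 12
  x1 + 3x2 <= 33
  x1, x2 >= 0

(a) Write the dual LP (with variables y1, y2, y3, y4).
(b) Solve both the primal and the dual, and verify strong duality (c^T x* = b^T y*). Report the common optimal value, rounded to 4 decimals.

The standard primal-dual pair for 'max c^T x s.t. A x <= b, x >= 0' is:
  Dual:  min b^T y  s.t.  A^T y >= c,  y >= 0.

So the dual LP is:
  minimize  10y1 + 10y2 + 12y3 + 33y4
  subject to:
    y1 + 2y3 + y4 >= 3
    y2 + 4y3 + 3y4 >= 2
    y1, y2, y3, y4 >= 0

Solving the primal: x* = (6, 0).
  primal value c^T x* = 18.
Solving the dual: y* = (0, 0, 1.5, 0).
  dual value b^T y* = 18.
Strong duality: c^T x* = b^T y*. Confirmed.

18


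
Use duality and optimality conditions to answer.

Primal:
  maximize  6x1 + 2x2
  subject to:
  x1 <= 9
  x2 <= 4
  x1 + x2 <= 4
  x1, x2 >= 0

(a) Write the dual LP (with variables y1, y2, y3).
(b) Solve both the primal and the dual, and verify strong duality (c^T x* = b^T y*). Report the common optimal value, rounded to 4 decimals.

The standard primal-dual pair for 'max c^T x s.t. A x <= b, x >= 0' is:
  Dual:  min b^T y  s.t.  A^T y >= c,  y >= 0.

So the dual LP is:
  minimize  9y1 + 4y2 + 4y3
  subject to:
    y1 + y3 >= 6
    y2 + y3 >= 2
    y1, y2, y3 >= 0

Solving the primal: x* = (4, 0).
  primal value c^T x* = 24.
Solving the dual: y* = (0, 0, 6).
  dual value b^T y* = 24.
Strong duality: c^T x* = b^T y*. Confirmed.

24


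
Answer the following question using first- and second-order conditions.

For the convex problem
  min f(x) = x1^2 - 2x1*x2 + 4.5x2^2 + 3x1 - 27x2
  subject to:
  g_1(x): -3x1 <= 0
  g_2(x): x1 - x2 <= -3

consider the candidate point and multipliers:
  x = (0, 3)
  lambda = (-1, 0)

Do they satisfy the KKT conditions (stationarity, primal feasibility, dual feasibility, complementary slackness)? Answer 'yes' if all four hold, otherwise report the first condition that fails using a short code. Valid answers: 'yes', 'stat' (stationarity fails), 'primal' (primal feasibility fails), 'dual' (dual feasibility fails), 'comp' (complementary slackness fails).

Gradient of f: grad f(x) = Q x + c = (-3, 0)
Constraint values g_i(x) = a_i^T x - b_i:
  g_1((0, 3)) = 0
  g_2((0, 3)) = 0
Stationarity residual: grad f(x) + sum_i lambda_i a_i = (0, 0)
  -> stationarity OK
Primal feasibility (all g_i <= 0): OK
Dual feasibility (all lambda_i >= 0): FAILS
Complementary slackness (lambda_i * g_i(x) = 0 for all i): OK

Verdict: the first failing condition is dual_feasibility -> dual.

dual


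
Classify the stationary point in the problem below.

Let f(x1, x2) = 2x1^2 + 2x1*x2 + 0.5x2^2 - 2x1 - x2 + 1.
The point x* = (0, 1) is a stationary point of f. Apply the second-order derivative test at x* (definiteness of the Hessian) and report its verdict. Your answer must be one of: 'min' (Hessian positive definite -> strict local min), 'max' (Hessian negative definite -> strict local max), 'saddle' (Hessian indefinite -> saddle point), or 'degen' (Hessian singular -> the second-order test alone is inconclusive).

Compute the Hessian H = grad^2 f:
  H = [[4, 2], [2, 1]]
Verify stationarity: grad f(x*) = H x* + g = (0, 0).
Eigenvalues of H: 0, 5.
H has a zero eigenvalue (singular; positive semidefinite but not definite), so H is neither positive definite, negative definite, nor indefinite. The second-order test alone is inconclusive -> degen.
(Indeed, f is constant along the null direction of H through x*, so x* is not a strict local extremum.)

degen


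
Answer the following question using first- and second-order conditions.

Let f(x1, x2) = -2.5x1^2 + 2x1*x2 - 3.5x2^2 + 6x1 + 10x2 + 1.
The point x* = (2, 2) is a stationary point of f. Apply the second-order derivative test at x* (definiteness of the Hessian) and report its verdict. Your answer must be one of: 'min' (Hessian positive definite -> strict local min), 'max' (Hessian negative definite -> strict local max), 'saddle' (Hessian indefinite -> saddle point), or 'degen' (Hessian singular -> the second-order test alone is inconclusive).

Compute the Hessian H = grad^2 f:
  H = [[-5, 2], [2, -7]]
Verify stationarity: grad f(x*) = H x* + g = (0, 0).
Eigenvalues of H: -8.2361, -3.7639.
Both eigenvalues < 0, so H is negative definite -> x* is a strict local max.

max


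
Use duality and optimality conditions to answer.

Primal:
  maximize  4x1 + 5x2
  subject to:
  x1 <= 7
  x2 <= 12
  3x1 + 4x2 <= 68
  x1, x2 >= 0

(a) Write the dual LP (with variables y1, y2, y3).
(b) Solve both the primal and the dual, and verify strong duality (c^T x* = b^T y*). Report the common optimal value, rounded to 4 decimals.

The standard primal-dual pair for 'max c^T x s.t. A x <= b, x >= 0' is:
  Dual:  min b^T y  s.t.  A^T y >= c,  y >= 0.

So the dual LP is:
  minimize  7y1 + 12y2 + 68y3
  subject to:
    y1 + 3y3 >= 4
    y2 + 4y3 >= 5
    y1, y2, y3 >= 0

Solving the primal: x* = (7, 11.75).
  primal value c^T x* = 86.75.
Solving the dual: y* = (0.25, 0, 1.25).
  dual value b^T y* = 86.75.
Strong duality: c^T x* = b^T y*. Confirmed.

86.75


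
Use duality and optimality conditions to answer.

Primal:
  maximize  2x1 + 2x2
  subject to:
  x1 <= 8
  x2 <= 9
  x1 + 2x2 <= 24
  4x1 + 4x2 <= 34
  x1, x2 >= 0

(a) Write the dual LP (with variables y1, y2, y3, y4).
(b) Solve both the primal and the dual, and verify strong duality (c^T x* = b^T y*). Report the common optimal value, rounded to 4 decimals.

The standard primal-dual pair for 'max c^T x s.t. A x <= b, x >= 0' is:
  Dual:  min b^T y  s.t.  A^T y >= c,  y >= 0.

So the dual LP is:
  minimize  8y1 + 9y2 + 24y3 + 34y4
  subject to:
    y1 + y3 + 4y4 >= 2
    y2 + 2y3 + 4y4 >= 2
    y1, y2, y3, y4 >= 0

Solving the primal: x* = (8, 0.5).
  primal value c^T x* = 17.
Solving the dual: y* = (0, 0, 0, 0.5).
  dual value b^T y* = 17.
Strong duality: c^T x* = b^T y*. Confirmed.

17


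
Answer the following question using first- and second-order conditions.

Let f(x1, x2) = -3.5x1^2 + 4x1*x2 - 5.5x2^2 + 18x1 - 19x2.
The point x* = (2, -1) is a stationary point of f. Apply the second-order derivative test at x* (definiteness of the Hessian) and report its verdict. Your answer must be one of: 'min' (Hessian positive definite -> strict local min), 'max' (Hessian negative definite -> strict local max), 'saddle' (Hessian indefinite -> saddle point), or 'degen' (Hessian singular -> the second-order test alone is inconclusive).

Compute the Hessian H = grad^2 f:
  H = [[-7, 4], [4, -11]]
Verify stationarity: grad f(x*) = H x* + g = (0, 0).
Eigenvalues of H: -13.4721, -4.5279.
Both eigenvalues < 0, so H is negative definite -> x* is a strict local max.

max
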